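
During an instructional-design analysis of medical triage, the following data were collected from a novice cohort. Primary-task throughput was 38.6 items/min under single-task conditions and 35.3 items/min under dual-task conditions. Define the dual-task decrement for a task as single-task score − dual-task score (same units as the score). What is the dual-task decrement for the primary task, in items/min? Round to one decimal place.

3.3

Decrement = 38.6 − 35.3 = 3.3000 items/min ≈ 3.3 items/min.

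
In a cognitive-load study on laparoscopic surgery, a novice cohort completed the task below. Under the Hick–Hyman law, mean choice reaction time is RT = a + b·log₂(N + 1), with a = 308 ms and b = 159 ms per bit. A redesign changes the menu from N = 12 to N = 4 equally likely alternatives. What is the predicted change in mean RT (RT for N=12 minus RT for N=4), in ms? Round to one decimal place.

RT(12) = 308 + 159·log₂(13) = 308 + 159·3.7004 = 896.3636 ms.
RT(4) = 308 + 159·log₂(5) = 308 + 159·2.3219 = 677.1821 ms.
Difference = 896.3636 − 677.1821 = 219.1815 ≈ 219.2 ms.

219.2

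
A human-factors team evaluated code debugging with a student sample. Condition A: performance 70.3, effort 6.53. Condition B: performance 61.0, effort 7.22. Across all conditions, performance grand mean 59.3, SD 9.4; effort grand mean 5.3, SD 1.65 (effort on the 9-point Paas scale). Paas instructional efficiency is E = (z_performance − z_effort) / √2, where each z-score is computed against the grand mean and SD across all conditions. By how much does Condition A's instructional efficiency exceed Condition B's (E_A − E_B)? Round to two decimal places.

Condition A: z_P = (70.3 − 59.3)/9.4 = 1.1702; z_E = (6.53 − 5.3)/1.65 = 0.7455; E_A = (1.1702 − 0.7455)/√2 = 0.3003.
Condition B: z_P = (61.0 − 59.3)/9.4 = 0.1809; z_E = (7.22 − 5.3)/1.65 = 1.1636; E_B = (0.1809 − 1.1636)/√2 = -0.6949.
E_A − E_B = 0.3003 − (-0.6949) = 0.9952 ≈ 1.00.

1.00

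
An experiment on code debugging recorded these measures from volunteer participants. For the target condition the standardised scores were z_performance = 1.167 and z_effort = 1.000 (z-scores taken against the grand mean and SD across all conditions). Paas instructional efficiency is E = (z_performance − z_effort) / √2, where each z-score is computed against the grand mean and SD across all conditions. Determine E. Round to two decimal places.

z_P − z_E = 1.167 − 1.000 = 0.1670.
E = 0.1670 / √2 = 0.1670 / 1.41421 = 0.1181 ≈ 0.12.

0.12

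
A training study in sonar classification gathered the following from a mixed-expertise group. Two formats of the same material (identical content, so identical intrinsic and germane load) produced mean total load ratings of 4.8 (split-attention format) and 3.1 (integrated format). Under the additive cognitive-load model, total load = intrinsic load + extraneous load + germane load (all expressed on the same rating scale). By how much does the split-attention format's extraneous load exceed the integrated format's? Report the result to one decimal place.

Intrinsic and germane load are equal across formats, so the difference in total load equals the difference in extraneous load.
Extraneous-load difference = 4.8 − 3.1 = 1.7.

1.7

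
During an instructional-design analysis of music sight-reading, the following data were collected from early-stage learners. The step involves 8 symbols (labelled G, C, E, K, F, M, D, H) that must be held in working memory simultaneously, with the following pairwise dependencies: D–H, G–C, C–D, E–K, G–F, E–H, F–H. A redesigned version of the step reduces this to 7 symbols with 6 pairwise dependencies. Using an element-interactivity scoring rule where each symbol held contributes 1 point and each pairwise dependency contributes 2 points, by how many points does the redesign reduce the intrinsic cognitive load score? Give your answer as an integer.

Original: 8 × 1 + 7 × 2 = 8 + 14 = 22.
Redesigned: 7 × 1 + 6 × 2 = 7 + 12 = 19.
Reduction = 22 − 19 = 3.

3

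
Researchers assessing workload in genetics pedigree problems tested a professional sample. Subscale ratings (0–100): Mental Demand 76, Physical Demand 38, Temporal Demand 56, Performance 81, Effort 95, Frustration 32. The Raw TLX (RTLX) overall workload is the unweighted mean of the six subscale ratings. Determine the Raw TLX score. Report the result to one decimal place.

Sum of ratings = 76 + 38 + 56 + 81 + 95 + 32 = 378.
RTLX = 378 / 6 = 63.0000 ≈ 63.0.

63.0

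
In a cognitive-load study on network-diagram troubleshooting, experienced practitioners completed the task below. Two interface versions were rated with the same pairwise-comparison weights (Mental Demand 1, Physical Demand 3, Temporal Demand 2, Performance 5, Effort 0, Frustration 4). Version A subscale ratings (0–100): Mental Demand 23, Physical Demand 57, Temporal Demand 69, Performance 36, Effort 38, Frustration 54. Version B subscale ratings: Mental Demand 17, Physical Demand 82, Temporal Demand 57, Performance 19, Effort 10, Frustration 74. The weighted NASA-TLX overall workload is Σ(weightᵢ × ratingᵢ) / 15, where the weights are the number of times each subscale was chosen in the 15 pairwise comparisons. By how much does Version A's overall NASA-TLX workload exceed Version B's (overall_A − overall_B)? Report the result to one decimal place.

-2.7

Version A weighted sum = 1·23 + 3·57 + 2·69 + 5·36 + 0·38 + 4·54 = 23 + 171 + 138 + 180 + 0 + 216 = 728; overall_A = 728/15 = 48.5333.
Version B weighted sum = 1·17 + 3·82 + 2·57 + 5·19 + 0·10 + 4·74 = 17 + 246 + 114 + 95 + 0 + 296 = 768; overall_B = 768/15 = 51.2000.
Difference = 48.5333 − 51.2000 = -2.6667 ≈ -2.7.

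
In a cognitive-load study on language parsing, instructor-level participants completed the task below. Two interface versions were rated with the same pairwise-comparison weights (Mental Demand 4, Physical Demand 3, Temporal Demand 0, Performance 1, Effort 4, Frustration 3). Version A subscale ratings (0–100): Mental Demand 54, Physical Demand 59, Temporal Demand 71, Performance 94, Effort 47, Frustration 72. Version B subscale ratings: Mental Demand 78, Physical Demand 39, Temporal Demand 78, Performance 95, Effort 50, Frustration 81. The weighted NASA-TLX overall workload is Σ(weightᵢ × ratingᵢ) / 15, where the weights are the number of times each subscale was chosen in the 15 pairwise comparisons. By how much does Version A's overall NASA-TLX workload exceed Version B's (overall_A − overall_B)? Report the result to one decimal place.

Version A weighted sum = 4·54 + 3·59 + 0·71 + 1·94 + 4·47 + 3·72 = 216 + 177 + 0 + 94 + 188 + 216 = 891; overall_A = 891/15 = 59.4000.
Version B weighted sum = 4·78 + 3·39 + 0·78 + 1·95 + 4·50 + 3·81 = 312 + 117 + 0 + 95 + 200 + 243 = 967; overall_B = 967/15 = 64.4667.
Difference = 59.4000 − 64.4667 = -5.0667 ≈ -5.1.

-5.1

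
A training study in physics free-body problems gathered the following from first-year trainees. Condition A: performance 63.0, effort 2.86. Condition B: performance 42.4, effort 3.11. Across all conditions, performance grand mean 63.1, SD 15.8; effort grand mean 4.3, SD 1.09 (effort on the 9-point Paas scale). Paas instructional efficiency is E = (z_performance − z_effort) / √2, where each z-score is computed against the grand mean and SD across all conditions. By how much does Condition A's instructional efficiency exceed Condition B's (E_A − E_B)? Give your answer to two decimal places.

1.08

Condition A: z_P = (63.0 − 63.1)/15.8 = -0.0063; z_E = (2.86 − 4.3)/1.09 = -1.3211; E_A = (-0.0063 − (-1.3211))/√2 = 0.9297.
Condition B: z_P = (42.4 − 63.1)/15.8 = -1.3101; z_E = (3.11 − 4.3)/1.09 = -1.0917; E_B = (-1.3101 − (-1.0917))/√2 = -0.1544.
E_A − E_B = 0.9297 − (-0.1544) = 1.0841 ≈ 1.08.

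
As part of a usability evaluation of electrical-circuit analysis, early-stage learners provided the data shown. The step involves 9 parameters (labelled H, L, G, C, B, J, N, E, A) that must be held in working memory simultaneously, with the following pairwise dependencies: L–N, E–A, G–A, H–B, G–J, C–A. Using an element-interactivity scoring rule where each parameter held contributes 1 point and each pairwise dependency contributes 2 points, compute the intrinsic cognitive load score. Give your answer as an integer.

Count of parameters held simultaneously: 9.
Count of pairwise dependencies listed: 6.
Element contribution: 9 × 1 = 9.
Interaction contribution: 6 × 2 = 12.
Intrinsic load = 9 + 12 = 21.

21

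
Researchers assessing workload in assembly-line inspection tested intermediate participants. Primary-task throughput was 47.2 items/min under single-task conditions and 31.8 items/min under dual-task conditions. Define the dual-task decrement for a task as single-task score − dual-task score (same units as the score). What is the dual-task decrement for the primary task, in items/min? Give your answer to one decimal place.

Decrement = 47.2 − 31.8 = 15.4000 items/min ≈ 15.4 items/min.

15.4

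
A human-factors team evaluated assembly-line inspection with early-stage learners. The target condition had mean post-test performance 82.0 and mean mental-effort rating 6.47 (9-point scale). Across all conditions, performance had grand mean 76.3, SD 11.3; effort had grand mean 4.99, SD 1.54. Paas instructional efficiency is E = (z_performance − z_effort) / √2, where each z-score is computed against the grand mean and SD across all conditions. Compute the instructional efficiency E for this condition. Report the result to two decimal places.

-0.32

z_performance = (82.0 − 76.3) / 11.3 = 5.7000 / 11.3 = 0.5044.
z_effort = (6.47 − 4.99) / 1.54 = 1.4800 / 1.54 = 0.9610.
z_P − z_E = 0.5044 − 0.9610 = -0.4566.
E = -0.4566 / √2 = -0.4566 / 1.41421 = -0.3229 ≈ -0.32.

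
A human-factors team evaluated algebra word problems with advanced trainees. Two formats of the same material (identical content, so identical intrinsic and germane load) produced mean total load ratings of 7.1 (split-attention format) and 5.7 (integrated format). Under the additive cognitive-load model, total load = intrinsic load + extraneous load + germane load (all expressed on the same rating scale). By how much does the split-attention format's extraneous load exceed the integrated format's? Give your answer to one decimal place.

Intrinsic and germane load are equal across formats, so the difference in total load equals the difference in extraneous load.
Extraneous-load difference = 7.1 − 5.7 = 1.4.

1.4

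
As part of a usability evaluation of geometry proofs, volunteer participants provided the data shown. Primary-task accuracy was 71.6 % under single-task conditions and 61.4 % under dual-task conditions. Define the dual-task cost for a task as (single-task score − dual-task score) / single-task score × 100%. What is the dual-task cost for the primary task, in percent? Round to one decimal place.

Cost = (71.6 − 61.4) / 71.6 × 100%
     = 10.2000 / 71.6 × 100% = 14.2458%.
≈ 14.2%.

14.2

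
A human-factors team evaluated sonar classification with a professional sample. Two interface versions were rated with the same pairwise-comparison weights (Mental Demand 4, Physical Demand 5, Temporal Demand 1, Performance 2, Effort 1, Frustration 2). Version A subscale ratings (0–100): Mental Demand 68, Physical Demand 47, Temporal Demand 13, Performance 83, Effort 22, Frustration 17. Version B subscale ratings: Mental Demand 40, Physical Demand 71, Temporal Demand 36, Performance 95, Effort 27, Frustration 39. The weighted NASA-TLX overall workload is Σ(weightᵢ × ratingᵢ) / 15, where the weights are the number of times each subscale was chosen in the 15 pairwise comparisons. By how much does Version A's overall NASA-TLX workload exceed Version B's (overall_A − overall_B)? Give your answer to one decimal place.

-6.9

Version A weighted sum = 4·68 + 5·47 + 1·13 + 2·83 + 1·22 + 2·17 = 272 + 235 + 13 + 166 + 22 + 34 = 742; overall_A = 742/15 = 49.4667.
Version B weighted sum = 4·40 + 5·71 + 1·36 + 2·95 + 1·27 + 2·39 = 160 + 355 + 36 + 190 + 27 + 78 = 846; overall_B = 846/15 = 56.4000.
Difference = 49.4667 − 56.4000 = -6.9333 ≈ -6.9.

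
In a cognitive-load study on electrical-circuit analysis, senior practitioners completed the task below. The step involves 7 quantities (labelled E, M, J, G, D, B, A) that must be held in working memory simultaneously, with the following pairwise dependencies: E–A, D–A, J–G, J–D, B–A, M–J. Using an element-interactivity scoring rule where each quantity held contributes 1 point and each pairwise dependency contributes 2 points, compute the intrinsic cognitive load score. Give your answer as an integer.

19

Count of quantities held simultaneously: 7.
Count of pairwise dependencies listed: 6.
Element contribution: 7 × 1 = 7.
Interaction contribution: 6 × 2 = 12.
Intrinsic load = 7 + 12 = 19.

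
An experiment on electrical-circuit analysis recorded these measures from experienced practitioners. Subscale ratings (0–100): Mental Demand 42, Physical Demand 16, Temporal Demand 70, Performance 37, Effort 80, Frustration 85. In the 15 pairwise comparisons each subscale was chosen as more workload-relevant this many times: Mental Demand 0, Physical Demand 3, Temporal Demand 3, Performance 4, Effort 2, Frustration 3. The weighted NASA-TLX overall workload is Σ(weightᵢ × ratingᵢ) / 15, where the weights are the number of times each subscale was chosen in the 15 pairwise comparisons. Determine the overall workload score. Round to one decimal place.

54.7

The tallies are the weights (they sum to 15).
Weighted sum = 0·42 + 3·16 + 3·70 + 4·37 + 2·80 + 3·85
            = 0 + 48 + 210 + 148 + 160 + 255 = 821.
Overall workload = 821 / 15 = 54.7333 ≈ 54.7.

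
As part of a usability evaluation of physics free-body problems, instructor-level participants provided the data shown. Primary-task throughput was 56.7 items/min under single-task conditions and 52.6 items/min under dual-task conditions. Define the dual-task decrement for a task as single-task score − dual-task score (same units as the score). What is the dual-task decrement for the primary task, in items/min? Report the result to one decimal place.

4.1

Decrement = 56.7 − 52.6 = 4.1000 items/min ≈ 4.1 items/min.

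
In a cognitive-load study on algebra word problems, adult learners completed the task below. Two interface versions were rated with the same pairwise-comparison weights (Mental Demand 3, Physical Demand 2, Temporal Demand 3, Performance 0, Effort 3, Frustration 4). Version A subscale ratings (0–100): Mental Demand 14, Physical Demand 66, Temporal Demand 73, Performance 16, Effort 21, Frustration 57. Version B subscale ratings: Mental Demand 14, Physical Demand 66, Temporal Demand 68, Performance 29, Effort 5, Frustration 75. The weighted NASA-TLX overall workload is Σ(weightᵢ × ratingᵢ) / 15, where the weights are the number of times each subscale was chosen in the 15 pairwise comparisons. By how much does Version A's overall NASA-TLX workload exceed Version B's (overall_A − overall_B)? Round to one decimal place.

-0.6

Version A weighted sum = 3·14 + 2·66 + 3·73 + 0·16 + 3·21 + 4·57 = 42 + 132 + 219 + 0 + 63 + 228 = 684; overall_A = 684/15 = 45.6000.
Version B weighted sum = 3·14 + 2·66 + 3·68 + 0·29 + 3·5 + 4·75 = 42 + 132 + 204 + 0 + 15 + 300 = 693; overall_B = 693/15 = 46.2000.
Difference = 45.6000 − 46.2000 = -0.6000 ≈ -0.6.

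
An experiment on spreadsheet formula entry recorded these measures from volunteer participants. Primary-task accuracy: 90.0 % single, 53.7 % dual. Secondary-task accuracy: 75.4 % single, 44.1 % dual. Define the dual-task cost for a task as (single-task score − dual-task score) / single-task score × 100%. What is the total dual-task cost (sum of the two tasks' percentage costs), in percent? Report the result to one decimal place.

81.8

Primary cost = (90.0 − 53.7) / 90.0 × 100% = 40.3333%.
Secondary cost = (75.4 − 44.1) / 75.4 × 100% = 41.5119%.
Total = 40.3333% + 41.5119% = 81.8452% ≈ 81.8%.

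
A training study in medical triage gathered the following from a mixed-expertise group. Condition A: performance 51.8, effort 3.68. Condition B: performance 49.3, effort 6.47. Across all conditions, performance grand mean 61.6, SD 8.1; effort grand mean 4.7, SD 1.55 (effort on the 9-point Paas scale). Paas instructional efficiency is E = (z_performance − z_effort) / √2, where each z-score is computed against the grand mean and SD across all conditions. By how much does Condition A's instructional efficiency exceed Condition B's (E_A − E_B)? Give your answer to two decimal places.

1.49

Condition A: z_P = (51.8 − 61.6)/8.1 = -1.2099; z_E = (3.68 − 4.7)/1.55 = -0.6581; E_A = (-1.2099 − (-0.6581))/√2 = -0.3902.
Condition B: z_P = (49.3 − 61.6)/8.1 = -1.5185; z_E = (6.47 − 4.7)/1.55 = 1.1419; E_B = (-1.5185 − 1.1419)/√2 = -1.8812.
E_A − E_B = -0.3902 − (-1.8812) = 1.4910 ≈ 1.49.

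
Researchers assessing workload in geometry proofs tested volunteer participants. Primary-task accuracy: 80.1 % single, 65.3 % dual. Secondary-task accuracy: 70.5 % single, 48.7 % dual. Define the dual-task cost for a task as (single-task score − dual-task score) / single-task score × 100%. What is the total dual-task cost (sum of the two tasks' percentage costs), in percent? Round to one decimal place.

49.4

Primary cost = (80.1 − 65.3) / 80.1 × 100% = 18.4769%.
Secondary cost = (70.5 − 48.7) / 70.5 × 100% = 30.9220%.
Total = 18.4769% + 30.9220% = 49.3989% ≈ 49.4%.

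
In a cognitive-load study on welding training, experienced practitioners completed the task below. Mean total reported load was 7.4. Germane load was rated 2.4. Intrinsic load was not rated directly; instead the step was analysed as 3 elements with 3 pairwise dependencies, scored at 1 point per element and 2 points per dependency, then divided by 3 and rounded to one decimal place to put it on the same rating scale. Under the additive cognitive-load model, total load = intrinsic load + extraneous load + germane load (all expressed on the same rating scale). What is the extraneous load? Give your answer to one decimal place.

Intrinsic (element-interactivity): (3 × 1 + 3 × 2) / 3 = 9 / 3 = 3.0000 → 3.0.
extraneous load = total − intrinsic − germane
             = 7.4 − 3.0 − 2.4 = 2.0.

2.0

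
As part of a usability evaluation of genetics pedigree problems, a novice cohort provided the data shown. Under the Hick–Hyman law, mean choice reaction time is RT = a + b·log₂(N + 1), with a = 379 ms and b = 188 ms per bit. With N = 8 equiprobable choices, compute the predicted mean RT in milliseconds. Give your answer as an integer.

log₂(8 + 1) = log₂(9) = 3.1699.
RT = 379 + 188 × 3.1699 = 379 + 595.9412 = 974.9412 ms.
≈ 975 ms.

975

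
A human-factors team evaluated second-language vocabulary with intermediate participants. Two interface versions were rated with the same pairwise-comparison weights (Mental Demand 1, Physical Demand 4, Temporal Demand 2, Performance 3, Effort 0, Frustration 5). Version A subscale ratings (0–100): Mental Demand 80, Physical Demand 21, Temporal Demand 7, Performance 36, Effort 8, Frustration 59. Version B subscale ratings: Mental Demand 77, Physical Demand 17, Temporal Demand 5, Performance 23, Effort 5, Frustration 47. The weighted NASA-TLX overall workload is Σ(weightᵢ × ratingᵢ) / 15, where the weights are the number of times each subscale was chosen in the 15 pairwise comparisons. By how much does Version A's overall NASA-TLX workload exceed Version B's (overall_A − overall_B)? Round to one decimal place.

8.1

Version A weighted sum = 1·80 + 4·21 + 2·7 + 3·36 + 0·8 + 5·59 = 80 + 84 + 14 + 108 + 0 + 295 = 581; overall_A = 581/15 = 38.7333.
Version B weighted sum = 1·77 + 4·17 + 2·5 + 3·23 + 0·5 + 5·47 = 77 + 68 + 10 + 69 + 0 + 235 = 459; overall_B = 459/15 = 30.6000.
Difference = 38.7333 − 30.6000 = 8.1333 ≈ 8.1.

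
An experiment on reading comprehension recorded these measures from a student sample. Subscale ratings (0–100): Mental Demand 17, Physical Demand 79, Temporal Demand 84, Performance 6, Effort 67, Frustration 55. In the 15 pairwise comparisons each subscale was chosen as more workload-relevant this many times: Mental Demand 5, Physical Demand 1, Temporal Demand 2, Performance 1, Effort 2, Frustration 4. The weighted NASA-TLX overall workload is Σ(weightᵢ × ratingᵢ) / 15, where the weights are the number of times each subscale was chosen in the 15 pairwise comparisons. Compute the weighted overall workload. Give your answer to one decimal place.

The tallies are the weights (they sum to 15).
Weighted sum = 5·17 + 1·79 + 2·84 + 1·6 + 2·67 + 4·55
            = 85 + 79 + 168 + 6 + 134 + 220 = 692.
Overall workload = 692 / 15 = 46.1333 ≈ 46.1.

46.1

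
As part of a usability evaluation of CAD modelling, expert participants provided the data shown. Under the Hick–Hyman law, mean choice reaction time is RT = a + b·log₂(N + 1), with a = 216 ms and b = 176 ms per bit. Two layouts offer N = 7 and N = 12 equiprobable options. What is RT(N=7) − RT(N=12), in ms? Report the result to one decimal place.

RT(7) = 216 + 176·log₂(8) = 216 + 176·3.0000 = 744.0000 ms.
RT(12) = 216 + 176·log₂(13) = 216 + 176·3.7004 = 867.2704 ms.
Difference = 744.0000 − 867.2704 = -123.2704 ≈ -123.3 ms.

-123.3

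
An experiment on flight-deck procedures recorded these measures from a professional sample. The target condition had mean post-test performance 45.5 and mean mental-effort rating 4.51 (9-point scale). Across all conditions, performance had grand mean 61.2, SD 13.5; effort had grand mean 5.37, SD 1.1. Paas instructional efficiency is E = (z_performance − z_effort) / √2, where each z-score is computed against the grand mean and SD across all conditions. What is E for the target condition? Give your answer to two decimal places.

-0.27

z_performance = (45.5 − 61.2) / 13.5 = -15.7000 / 13.5 = -1.1630.
z_effort = (4.51 − 5.37) / 1.1 = -0.8600 / 1.1 = -0.7818.
z_P − z_E = -1.1630 − (-0.7818) = -0.3812.
E = -0.3812 / √2 = -0.3812 / 1.41421 = -0.2695 ≈ -0.27.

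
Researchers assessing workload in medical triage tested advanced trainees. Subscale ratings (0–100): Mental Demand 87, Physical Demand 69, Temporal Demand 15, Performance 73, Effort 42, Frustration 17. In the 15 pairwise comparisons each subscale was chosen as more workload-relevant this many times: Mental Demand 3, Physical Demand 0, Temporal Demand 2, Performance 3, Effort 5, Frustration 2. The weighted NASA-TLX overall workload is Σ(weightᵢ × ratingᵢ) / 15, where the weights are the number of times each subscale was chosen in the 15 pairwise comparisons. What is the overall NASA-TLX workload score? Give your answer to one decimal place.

The tallies are the weights (they sum to 15).
Weighted sum = 3·87 + 0·69 + 2·15 + 3·73 + 5·42 + 2·17
            = 261 + 0 + 30 + 219 + 210 + 34 = 754.
Overall workload = 754 / 15 = 50.2667 ≈ 50.3.

50.3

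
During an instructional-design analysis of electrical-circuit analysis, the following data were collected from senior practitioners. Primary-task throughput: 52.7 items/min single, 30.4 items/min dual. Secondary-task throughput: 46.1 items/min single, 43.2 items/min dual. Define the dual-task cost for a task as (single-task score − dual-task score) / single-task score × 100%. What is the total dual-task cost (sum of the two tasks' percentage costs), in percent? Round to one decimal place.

Primary cost = (52.7 − 30.4) / 52.7 × 100% = 42.3150%.
Secondary cost = (46.1 − 43.2) / 46.1 × 100% = 6.2907%.
Total = 42.3150% + 6.2907% = 48.6057% ≈ 48.6%.

48.6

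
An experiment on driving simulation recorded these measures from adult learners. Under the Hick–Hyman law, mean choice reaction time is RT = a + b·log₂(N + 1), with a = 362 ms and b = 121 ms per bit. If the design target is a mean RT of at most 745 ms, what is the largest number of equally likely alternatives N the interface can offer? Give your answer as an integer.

7

Set 362 + 121·log₂(N + 1) ≤ 745.
log₂(N + 1) ≤ (745 − 362) / 121 = 3.1653.
N + 1 ≤ 2^3.1653 = 8.9712.
N ≤ 7.9712, so the largest integer N is 7.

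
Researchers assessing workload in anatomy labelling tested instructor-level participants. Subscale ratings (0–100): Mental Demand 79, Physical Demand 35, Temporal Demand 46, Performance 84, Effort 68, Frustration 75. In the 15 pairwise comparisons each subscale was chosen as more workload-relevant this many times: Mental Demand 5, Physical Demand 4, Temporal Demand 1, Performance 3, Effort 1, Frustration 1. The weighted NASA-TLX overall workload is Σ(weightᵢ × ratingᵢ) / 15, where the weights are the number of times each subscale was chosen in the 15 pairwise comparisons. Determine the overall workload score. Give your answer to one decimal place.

The tallies are the weights (they sum to 15).
Weighted sum = 5·79 + 4·35 + 1·46 + 3·84 + 1·68 + 1·75
            = 395 + 140 + 46 + 252 + 68 + 75 = 976.
Overall workload = 976 / 15 = 65.0667 ≈ 65.1.

65.1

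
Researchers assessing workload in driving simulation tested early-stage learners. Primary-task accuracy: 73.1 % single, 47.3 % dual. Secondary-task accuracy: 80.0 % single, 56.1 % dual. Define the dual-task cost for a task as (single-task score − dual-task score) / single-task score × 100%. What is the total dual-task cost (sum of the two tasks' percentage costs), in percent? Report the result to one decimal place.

65.2

Primary cost = (73.1 − 47.3) / 73.1 × 100% = 35.2941%.
Secondary cost = (80.0 − 56.1) / 80.0 × 100% = 29.8750%.
Total = 35.2941% + 29.8750% = 65.1691% ≈ 65.2%.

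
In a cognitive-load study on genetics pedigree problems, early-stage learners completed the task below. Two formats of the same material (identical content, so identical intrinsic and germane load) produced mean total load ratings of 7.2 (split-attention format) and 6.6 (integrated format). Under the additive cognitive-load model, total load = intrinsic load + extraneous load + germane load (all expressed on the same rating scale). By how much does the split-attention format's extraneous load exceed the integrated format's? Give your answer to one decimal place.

0.6

Intrinsic and germane load are equal across formats, so the difference in total load equals the difference in extraneous load.
Extraneous-load difference = 7.2 − 6.6 = 0.6.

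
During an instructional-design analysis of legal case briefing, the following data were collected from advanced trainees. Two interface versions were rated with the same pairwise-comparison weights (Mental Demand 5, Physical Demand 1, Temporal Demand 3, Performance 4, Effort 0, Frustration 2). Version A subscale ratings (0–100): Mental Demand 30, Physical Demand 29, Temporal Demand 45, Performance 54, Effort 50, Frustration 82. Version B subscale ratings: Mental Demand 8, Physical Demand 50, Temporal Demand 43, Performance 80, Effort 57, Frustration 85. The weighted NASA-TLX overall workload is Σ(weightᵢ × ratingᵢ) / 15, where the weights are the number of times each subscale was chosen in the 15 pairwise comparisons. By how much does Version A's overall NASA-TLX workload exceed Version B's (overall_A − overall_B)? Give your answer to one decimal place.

Version A weighted sum = 5·30 + 1·29 + 3·45 + 4·54 + 0·50 + 2·82 = 150 + 29 + 135 + 216 + 0 + 164 = 694; overall_A = 694/15 = 46.2667.
Version B weighted sum = 5·8 + 1·50 + 3·43 + 4·80 + 0·57 + 2·85 = 40 + 50 + 129 + 320 + 0 + 170 = 709; overall_B = 709/15 = 47.2667.
Difference = 46.2667 − 47.2667 = -1.0000 ≈ -1.0.

-1.0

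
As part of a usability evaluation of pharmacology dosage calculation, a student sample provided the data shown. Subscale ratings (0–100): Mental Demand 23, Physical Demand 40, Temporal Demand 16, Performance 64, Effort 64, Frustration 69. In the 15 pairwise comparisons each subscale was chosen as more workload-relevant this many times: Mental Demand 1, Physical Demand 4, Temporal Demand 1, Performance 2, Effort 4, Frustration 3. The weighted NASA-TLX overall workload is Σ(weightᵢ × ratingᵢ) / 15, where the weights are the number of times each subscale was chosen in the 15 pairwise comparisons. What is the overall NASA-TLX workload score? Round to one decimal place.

52.7

The tallies are the weights (they sum to 15).
Weighted sum = 1·23 + 4·40 + 1·16 + 2·64 + 4·64 + 3·69
            = 23 + 160 + 16 + 128 + 256 + 207 = 790.
Overall workload = 790 / 15 = 52.6667 ≈ 52.7.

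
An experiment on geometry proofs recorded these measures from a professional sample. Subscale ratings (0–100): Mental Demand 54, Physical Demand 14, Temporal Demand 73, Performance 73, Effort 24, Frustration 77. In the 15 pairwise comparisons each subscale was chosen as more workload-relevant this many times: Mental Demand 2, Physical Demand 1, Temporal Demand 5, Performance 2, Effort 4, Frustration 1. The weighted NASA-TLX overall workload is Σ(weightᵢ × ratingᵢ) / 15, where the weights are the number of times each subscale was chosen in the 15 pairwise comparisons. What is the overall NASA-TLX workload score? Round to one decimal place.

The tallies are the weights (they sum to 15).
Weighted sum = 2·54 + 1·14 + 5·73 + 2·73 + 4·24 + 1·77
            = 108 + 14 + 365 + 146 + 96 + 77 = 806.
Overall workload = 806 / 15 = 53.7333 ≈ 53.7.

53.7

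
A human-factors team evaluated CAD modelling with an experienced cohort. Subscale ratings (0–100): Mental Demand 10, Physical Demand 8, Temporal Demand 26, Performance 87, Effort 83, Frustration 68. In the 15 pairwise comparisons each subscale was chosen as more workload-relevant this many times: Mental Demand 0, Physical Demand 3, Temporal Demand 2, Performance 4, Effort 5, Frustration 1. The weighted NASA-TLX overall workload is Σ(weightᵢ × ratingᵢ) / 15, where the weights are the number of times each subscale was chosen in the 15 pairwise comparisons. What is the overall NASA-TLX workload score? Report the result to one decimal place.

The tallies are the weights (they sum to 15).
Weighted sum = 0·10 + 3·8 + 2·26 + 4·87 + 5·83 + 1·68
            = 0 + 24 + 52 + 348 + 415 + 68 = 907.
Overall workload = 907 / 15 = 60.4667 ≈ 60.5.

60.5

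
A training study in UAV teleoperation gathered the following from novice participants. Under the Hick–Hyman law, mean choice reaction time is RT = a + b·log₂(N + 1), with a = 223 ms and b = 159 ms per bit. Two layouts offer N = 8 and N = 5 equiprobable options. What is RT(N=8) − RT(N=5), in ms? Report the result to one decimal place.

RT(8) = 223 + 159·log₂(9) = 223 + 159·3.1699 = 727.0141 ms.
RT(5) = 223 + 159·log₂(6) = 223 + 159·2.5850 = 634.0150 ms.
Difference = 727.0141 − 634.0150 = 92.9991 ≈ 93.0 ms.

93.0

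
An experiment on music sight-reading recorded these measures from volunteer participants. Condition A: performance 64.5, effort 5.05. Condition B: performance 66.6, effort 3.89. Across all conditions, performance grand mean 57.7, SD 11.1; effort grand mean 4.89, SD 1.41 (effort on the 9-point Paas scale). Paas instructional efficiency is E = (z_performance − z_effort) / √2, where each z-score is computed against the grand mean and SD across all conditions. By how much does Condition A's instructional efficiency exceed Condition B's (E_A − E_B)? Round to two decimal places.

-0.72

Condition A: z_P = (64.5 − 57.7)/11.1 = 0.6126; z_E = (5.05 − 4.89)/1.41 = 0.1135; E_A = (0.6126 − 0.1135)/√2 = 0.3529.
Condition B: z_P = (66.6 − 57.7)/11.1 = 0.8018; z_E = (3.89 − 4.89)/1.41 = -0.7092; E_B = (0.8018 − (-0.7092))/√2 = 1.0684.
E_A − E_B = 0.3529 − 1.0684 = -0.7155 ≈ -0.72.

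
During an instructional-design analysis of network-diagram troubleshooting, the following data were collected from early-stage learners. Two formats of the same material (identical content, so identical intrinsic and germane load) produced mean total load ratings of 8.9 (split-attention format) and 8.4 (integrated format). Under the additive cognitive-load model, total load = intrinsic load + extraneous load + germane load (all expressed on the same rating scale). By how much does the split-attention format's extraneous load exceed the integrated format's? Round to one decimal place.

0.5

Intrinsic and germane load are equal across formats, so the difference in total load equals the difference in extraneous load.
Extraneous-load difference = 8.9 − 8.4 = 0.5.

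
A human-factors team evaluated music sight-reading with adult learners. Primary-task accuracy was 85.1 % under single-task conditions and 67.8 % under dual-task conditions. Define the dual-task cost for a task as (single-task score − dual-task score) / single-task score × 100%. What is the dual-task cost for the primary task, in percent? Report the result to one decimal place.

Cost = (85.1 − 67.8) / 85.1 × 100%
     = 17.3000 / 85.1 × 100% = 20.3290%.
≈ 20.3%.

20.3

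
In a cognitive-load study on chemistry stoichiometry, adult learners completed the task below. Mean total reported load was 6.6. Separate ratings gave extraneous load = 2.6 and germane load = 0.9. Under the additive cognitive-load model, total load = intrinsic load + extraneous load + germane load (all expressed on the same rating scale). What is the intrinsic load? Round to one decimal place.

intrinsic load = total − extraneous − germane
             = 6.6 − 2.6 − 0.9 = 3.1.

3.1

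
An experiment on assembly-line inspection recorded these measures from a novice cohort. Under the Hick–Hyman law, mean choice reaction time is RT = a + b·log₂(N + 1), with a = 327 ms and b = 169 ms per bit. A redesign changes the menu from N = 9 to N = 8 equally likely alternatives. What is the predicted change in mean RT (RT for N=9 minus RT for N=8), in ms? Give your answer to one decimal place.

RT(9) = 327 + 169·log₂(10) = 327 + 169·3.3219 = 888.4011 ms.
RT(8) = 327 + 169·log₂(9) = 327 + 169·3.1699 = 862.7131 ms.
Difference = 888.4011 − 862.7131 = 25.6880 ≈ 25.7 ms.

25.7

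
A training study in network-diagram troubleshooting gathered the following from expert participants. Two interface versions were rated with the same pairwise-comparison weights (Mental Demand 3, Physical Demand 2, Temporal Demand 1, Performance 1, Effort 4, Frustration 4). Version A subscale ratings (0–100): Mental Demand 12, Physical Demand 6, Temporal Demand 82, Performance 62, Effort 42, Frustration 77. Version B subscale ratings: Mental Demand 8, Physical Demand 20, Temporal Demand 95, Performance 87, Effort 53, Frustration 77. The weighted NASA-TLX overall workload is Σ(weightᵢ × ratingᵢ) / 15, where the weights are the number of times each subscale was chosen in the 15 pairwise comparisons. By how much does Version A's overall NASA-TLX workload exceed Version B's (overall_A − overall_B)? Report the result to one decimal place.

Version A weighted sum = 3·12 + 2·6 + 1·82 + 1·62 + 4·42 + 4·77 = 36 + 12 + 82 + 62 + 168 + 308 = 668; overall_A = 668/15 = 44.5333.
Version B weighted sum = 3·8 + 2·20 + 1·95 + 1·87 + 4·53 + 4·77 = 24 + 40 + 95 + 87 + 212 + 308 = 766; overall_B = 766/15 = 51.0667.
Difference = 44.5333 − 51.0667 = -6.5334 ≈ -6.5.

-6.5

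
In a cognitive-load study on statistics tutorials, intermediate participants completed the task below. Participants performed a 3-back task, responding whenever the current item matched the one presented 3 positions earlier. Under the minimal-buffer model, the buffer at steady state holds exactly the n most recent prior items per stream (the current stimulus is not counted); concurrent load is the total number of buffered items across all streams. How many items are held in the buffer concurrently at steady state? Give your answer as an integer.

3

The buffer holds the 3 most recent prior items.
Steady-state concurrent load = 3 items.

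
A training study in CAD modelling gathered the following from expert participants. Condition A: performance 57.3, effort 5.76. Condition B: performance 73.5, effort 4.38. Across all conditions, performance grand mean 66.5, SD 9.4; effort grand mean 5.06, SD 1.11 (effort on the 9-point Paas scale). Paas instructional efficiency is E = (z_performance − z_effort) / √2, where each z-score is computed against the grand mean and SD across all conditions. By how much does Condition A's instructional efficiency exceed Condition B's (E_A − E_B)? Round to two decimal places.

Condition A: z_P = (57.3 − 66.5)/9.4 = -0.9787; z_E = (5.76 − 5.06)/1.11 = 0.6306; E_A = (-0.9787 − 0.6306)/√2 = -1.1379.
Condition B: z_P = (73.5 − 66.5)/9.4 = 0.7447; z_E = (4.38 − 5.06)/1.11 = -0.6126; E_B = (0.7447 − (-0.6126))/√2 = 0.9598.
E_A − E_B = -1.1379 − 0.9598 = -2.0977 ≈ -2.10.

-2.10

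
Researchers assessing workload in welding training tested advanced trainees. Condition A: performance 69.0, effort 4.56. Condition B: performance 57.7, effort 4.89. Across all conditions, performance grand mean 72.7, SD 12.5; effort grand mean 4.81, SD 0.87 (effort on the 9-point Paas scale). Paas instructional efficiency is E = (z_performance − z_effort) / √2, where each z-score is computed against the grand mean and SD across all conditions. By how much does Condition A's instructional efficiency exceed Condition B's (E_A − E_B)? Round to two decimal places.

Condition A: z_P = (69.0 − 72.7)/12.5 = -0.2960; z_E = (4.56 − 4.81)/0.87 = -0.2874; E_A = (-0.2960 − (-0.2874))/√2 = -0.0061.
Condition B: z_P = (57.7 − 72.7)/12.5 = -1.2000; z_E = (4.89 − 4.81)/0.87 = 0.0920; E_B = (-1.2000 − 0.0920)/√2 = -0.9136.
E_A − E_B = -0.0061 − (-0.9136) = 0.9075 ≈ 0.91.

0.91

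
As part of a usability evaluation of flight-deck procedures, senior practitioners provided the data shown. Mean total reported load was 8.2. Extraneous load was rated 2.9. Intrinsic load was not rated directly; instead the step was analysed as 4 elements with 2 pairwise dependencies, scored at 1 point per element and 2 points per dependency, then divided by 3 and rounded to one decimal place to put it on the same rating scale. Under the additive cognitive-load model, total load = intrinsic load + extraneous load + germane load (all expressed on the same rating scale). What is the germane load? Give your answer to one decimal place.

2.6

Intrinsic (element-interactivity): (4 × 1 + 2 × 2) / 3 = 8 / 3 = 2.6667 → 2.7.
germane load = total − intrinsic − extraneous
             = 8.2 − 2.7 − 2.9 = 2.6.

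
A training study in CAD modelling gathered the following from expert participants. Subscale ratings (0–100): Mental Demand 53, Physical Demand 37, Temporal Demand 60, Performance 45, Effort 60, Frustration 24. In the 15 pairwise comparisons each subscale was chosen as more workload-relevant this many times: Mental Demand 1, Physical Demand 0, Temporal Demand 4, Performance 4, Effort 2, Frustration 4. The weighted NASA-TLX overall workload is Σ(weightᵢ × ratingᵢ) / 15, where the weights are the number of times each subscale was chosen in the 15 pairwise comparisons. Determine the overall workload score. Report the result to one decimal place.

45.9

The tallies are the weights (they sum to 15).
Weighted sum = 1·53 + 0·37 + 4·60 + 4·45 + 2·60 + 4·24
            = 53 + 0 + 240 + 180 + 120 + 96 = 689.
Overall workload = 689 / 15 = 45.9333 ≈ 45.9.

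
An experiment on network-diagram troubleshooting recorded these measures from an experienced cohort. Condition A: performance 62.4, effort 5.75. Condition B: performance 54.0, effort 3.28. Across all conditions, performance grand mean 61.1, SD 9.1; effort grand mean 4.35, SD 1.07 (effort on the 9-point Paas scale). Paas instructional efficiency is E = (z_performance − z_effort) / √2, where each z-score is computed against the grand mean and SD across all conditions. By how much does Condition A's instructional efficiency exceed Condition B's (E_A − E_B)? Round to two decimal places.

Condition A: z_P = (62.4 − 61.1)/9.1 = 0.1429; z_E = (5.75 − 4.35)/1.07 = 1.3084; E_A = (0.1429 − 1.3084)/√2 = -0.8241.
Condition B: z_P = (54.0 − 61.1)/9.1 = -0.7802; z_E = (3.28 − 4.35)/1.07 = -1.0000; E_B = (-0.7802 − (-1.0000))/√2 = 0.1554.
E_A − E_B = -0.8241 − 0.1554 = -0.9795 ≈ -0.98.

-0.98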